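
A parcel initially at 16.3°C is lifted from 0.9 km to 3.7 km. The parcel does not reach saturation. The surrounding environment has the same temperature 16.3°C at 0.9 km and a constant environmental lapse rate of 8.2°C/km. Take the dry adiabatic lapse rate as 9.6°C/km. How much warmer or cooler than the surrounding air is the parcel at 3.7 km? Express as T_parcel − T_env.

Parcel:
  From 900 m to 3700 m (dry): cools by 9.6 × 2.8 = 26.88°C, giving -10.58°C.
Environment:
  From 900 m to 3700 m (environment): cools by 8.2 × 2.8 = 22.96°C, giving -6.66°C.
T_parcel − T_env = -10.58 − (-6.66) = -3.92°C

-3.92°C (parcel cooler than environment)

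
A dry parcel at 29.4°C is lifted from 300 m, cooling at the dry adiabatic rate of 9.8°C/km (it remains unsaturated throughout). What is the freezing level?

Height above start = (29.4 − 0) / 9.8 = 3 km
Altitude = 300 m + 3000 m = 3300 m

3300 m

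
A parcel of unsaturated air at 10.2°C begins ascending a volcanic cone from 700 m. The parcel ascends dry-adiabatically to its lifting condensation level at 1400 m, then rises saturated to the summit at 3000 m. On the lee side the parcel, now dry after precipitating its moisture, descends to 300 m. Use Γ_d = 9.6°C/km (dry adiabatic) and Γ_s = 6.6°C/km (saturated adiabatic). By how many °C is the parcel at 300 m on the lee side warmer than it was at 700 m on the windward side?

700–1400 m, dry: Δz = 0.7 km ⇒ ΔT = -6.72°C; T = 3.48°C
1400–3000 m, saturated: Δz = 1.6 km ⇒ ΔT = -10.56°C; T = -7.08°C
3000–300 m, dry descent: Δz = 2.7 km ⇒ ΔT = +25.92°C; T = 18.84°C
Net change vs windward start: 18.84 − 10.2 = +8.64°C

+8.64°C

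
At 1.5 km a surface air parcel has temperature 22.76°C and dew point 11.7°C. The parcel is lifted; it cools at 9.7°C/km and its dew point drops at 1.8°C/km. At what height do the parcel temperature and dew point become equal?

2.9 km

T and T_d converge at 9.7 − 1.8 = 7.9°C per km
Height above start = (22.76 − 11.7) / 7.9 = 1.4 km
LCL altitude = 1500 m + 1400 m = 2900 m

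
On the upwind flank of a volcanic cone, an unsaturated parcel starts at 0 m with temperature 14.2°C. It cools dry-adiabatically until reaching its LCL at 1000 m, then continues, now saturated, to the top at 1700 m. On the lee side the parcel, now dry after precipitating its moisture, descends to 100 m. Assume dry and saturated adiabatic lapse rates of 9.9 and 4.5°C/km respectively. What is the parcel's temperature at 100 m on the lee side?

16.99°C

0–1000 m, dry: Δz = 1 km ⇒ ΔT = -9.9°C; T = 4.3°C
1000–1700 m, saturated: Δz = 0.7 km ⇒ ΔT = -3.15°C; T = 1.15°C
1700–100 m, dry descent: Δz = 1.6 km ⇒ ΔT = +15.84°C; T = 16.99°C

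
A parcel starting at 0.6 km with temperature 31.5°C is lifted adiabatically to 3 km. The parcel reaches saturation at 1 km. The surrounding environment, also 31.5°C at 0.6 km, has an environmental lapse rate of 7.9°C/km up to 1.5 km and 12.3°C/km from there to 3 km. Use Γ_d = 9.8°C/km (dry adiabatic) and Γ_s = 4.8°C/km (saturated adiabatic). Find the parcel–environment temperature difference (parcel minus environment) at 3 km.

Parcel:
  Dry to 1000 m: -9.8 × 0.4 km = -3.92°C, so T = 27.58°C.
  Saturated to 3000 m: -4.8 × 2 km = -9.6°C, so T = 17.98°C.
Environment:
  Environment, lower layer to 1500 m: -7.9 × 0.9 km = -7.11°C, so T = 24.39°C.
  Environment, upper layer to 3000 m: -12.3 × 1.5 km = -18.45°C, so T = 5.94°C.
T_parcel − T_env = 17.98 − 5.94 = +12.04°C

+12.04°C (parcel warmer than environment)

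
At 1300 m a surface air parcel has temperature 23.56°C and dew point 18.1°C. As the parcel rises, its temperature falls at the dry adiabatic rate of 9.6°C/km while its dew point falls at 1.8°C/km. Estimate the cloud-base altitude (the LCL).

2000 m

T and T_d converge at 9.6 − 1.8 = 7.8°C per km
Height above start = (23.56 − 18.1) / 7.8 = 0.7 km
LCL altitude = 1300 m + 700 m = 2000 m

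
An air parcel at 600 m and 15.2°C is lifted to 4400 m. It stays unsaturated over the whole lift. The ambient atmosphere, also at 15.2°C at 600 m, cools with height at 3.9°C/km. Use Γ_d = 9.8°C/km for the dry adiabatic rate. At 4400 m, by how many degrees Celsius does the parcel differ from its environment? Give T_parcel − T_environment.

Parcel:
  Dry to 4400 m: -9.8 × 3.8 km = -37.24°C, so T = -22.04°C.
Environment:
  Environment to 4400 m: -3.9 × 3.8 km = -14.82°C, so T = 0.38°C.
T_parcel − T_env = -22.04 − 0.38 = -22.42°C

-22.42°C (parcel cooler than environment)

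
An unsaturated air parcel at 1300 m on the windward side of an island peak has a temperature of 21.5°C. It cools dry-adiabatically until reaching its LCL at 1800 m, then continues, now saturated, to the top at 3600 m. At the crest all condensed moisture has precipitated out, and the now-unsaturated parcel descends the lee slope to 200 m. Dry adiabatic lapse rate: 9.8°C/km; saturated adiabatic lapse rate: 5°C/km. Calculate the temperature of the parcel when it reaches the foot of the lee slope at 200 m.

1300 → 1800 m (dry, 9.8°C/km): ΔT = -9.8 × 0.5 = -4.9°C → T = 16.6°C
1800 → 3600 m (saturated, 5°C/km): ΔT = -5 × 1.8 = -9°C → T = 7.6°C
3600 → 200 m (dry descent, 9.8°C/km): ΔT = +9.8 × 3.4 = +33.32°C → T = 40.92°C

40.92°C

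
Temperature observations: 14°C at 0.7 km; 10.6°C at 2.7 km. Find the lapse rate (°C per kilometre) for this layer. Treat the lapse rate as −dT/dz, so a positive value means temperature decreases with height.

Γ = −ΔT/Δz = (14 − 10.6) / (2700 − 700) m
  = 3.4°C / 2 km = 1.7°C/km

1.7°C/km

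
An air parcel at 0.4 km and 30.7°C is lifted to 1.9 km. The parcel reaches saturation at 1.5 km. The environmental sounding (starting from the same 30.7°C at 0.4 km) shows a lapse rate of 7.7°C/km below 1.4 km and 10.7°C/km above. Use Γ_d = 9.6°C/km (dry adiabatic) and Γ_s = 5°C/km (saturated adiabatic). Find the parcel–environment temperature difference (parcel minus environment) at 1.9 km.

+0.49°C (parcel warmer than environment)

Parcel:
  Dry to 1500 m: -9.6 × 1.1 km = -10.56°C, so T = 20.14°C.
  Saturated to 1900 m: -5 × 0.4 km = -2°C, so T = 18.14°C.
Environment:
  Environment, lower layer to 1400 m: -7.7 × 1 km = -7.7°C, so T = 23°C.
  Environment, upper layer to 1900 m: -10.7 × 0.5 km = -5.35°C, so T = 17.65°C.
T_parcel − T_env = 18.14 − 17.65 = +0.49°C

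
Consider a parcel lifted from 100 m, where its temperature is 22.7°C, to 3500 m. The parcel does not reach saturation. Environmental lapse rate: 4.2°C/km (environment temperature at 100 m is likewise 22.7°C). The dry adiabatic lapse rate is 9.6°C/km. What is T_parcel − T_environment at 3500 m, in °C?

Parcel:
  Dry to 3500 m: -9.6 × 3.4 km = -32.64°C, so T = -9.94°C.
Environment:
  Environment to 3500 m: -4.2 × 3.4 km = -14.28°C, so T = 8.42°C.
T_parcel − T_env = -9.94 − 8.42 = -18.36°C

-18.36°C (parcel cooler than environment)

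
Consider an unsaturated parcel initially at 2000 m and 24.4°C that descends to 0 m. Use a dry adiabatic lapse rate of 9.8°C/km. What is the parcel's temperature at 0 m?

44°C

2000 → 0 m (dry adiabatic, 9.8°C/km): ΔT = +9.8 × 2 = +19.6°C → T = 44°C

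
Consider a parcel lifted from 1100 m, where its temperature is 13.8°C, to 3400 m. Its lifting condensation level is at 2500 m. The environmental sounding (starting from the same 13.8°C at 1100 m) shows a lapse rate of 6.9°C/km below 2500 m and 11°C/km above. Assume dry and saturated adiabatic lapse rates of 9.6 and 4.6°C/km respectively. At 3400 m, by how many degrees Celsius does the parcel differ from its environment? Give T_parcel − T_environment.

Parcel:
  From 1100 m to 2500 m (dry): cools by 9.6 × 1.4 = 13.44°C, giving 0.36°C.
  From 2500 m to 3400 m (saturated): cools by 4.6 × 0.9 = 4.14°C, giving -3.78°C.
Environment:
  From 1100 m to 2500 m (environment, lower layer): cools by 6.9 × 1.4 = 9.66°C, giving 4.14°C.
  From 2500 m to 3400 m (environment, upper layer): cools by 11 × 0.9 = 9.9°C, giving -5.76°C.
T_parcel − T_env = -3.78 − (-5.76) = +1.98°C

+1.98°C (parcel warmer than environment)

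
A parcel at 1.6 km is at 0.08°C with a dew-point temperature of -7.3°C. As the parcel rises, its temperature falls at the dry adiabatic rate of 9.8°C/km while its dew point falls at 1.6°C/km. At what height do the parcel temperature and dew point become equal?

T and T_d converge at 9.8 − 1.6 = 8.2°C per km
Height above start = (0.08 − (-7.3)) / 8.2 = 0.9 km
LCL altitude = 1600 m + 900 m = 2500 m

2.5 km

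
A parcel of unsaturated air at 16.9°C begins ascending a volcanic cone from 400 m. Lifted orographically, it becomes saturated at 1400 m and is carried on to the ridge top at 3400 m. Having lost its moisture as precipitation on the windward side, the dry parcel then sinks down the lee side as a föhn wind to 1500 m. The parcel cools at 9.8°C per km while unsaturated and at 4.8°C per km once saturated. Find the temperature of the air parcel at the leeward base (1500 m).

16.12°C

400 → 1400 m (dry, 9.8°C/km): ΔT = -9.8 × 1 = -9.8°C → T = 7.1°C
1400 → 3400 m (saturated, 4.8°C/km): ΔT = -4.8 × 2 = -9.6°C → T = -2.5°C
3400 → 1500 m (dry descent, 9.8°C/km): ΔT = +9.8 × 1.9 = +18.62°C → T = 16.12°C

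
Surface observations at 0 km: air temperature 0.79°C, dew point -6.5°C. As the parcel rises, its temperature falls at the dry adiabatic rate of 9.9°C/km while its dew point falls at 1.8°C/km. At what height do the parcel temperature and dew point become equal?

T and T_d converge at 9.9 − 1.8 = 8.1°C per km
Height above start = (0.79 − (-6.5)) / 8.1 = 0.9 km
LCL altitude = 0 m + 900 m = 900 m

0.9 km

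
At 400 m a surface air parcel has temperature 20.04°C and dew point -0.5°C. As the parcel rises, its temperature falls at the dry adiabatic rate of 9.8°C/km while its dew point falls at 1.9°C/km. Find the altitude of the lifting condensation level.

3000 m

T and T_d converge at 9.8 − 1.9 = 7.9°C per km
Height above start = (20.04 − (-0.5)) / 7.9 = 2.6 km
LCL altitude = 400 m + 2600 m = 3000 m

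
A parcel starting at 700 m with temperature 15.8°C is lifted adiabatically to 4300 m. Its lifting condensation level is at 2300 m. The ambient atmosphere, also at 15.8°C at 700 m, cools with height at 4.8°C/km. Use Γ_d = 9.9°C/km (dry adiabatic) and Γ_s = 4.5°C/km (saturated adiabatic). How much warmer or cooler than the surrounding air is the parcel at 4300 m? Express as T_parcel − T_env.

Parcel:
  From 700 m to 2300 m (dry): cools by 9.9 × 1.6 = 15.84°C, giving -0.04°C.
  From 2300 m to 4300 m (saturated): cools by 4.5 × 2 = 9°C, giving -9.04°C.
Environment:
  From 700 m to 4300 m (environment): cools by 4.8 × 3.6 = 17.28°C, giving -1.48°C.
T_parcel − T_env = -9.04 − (-1.48) = -7.56°C

-7.56°C (parcel cooler than environment)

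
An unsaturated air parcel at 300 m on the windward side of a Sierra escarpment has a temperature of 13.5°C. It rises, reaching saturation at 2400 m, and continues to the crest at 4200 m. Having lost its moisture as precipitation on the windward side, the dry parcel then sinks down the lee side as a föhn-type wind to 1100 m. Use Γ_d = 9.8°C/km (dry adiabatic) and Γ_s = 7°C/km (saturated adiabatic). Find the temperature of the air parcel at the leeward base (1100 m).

10.7°C

300–2400 m, dry: Δz = 2.1 km ⇒ ΔT = -20.58°C; T = -7.08°C
2400–4200 m, saturated: Δz = 1.8 km ⇒ ΔT = -12.6°C; T = -19.68°C
4200–1100 m, dry descent: Δz = 3.1 km ⇒ ΔT = +30.38°C; T = 10.7°C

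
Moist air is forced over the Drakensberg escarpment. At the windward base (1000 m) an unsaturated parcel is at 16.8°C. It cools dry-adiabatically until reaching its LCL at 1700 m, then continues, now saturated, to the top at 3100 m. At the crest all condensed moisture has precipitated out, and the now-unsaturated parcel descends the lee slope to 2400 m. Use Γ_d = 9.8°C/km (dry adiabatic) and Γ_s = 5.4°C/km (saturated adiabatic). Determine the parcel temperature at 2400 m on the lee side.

Dry to 1700 m: -9.8 × 0.7 km = -6.86°C, so T = 9.94°C.
Saturated to 3100 m: -5.4 × 1.4 km = -7.56°C, so T = 2.38°C.
Dry descent to 2400 m: +9.8 × 0.7 km = +6.86°C, so T = 9.24°C.

9.24°C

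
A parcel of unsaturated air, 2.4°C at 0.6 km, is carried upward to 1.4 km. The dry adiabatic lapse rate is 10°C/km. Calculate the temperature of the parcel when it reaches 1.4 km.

-5.6°C

600 → 1400 m (dry adiabatic, 10°C/km): ΔT = -10 × 0.8 = -8°C → T = -5.6°C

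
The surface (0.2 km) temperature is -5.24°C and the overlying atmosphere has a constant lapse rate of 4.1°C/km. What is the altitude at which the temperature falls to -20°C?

Height above start = (-5.24 − (-20)) / 4.1 = 3.6 km
Altitude = 200 m + 3600 m = 3800 m

3.8 km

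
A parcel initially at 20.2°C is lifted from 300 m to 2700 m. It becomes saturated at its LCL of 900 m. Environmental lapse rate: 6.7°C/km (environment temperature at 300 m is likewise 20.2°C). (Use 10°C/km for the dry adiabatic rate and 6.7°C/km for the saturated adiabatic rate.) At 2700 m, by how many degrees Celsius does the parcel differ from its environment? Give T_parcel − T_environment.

-1.98°C (parcel cooler than environment)

Parcel:
  300–900 m, dry: Δz = 0.6 km ⇒ ΔT = -6°C; T = 14.2°C
  900–2700 m, saturated: Δz = 1.8 km ⇒ ΔT = -12.06°C; T = 2.14°C
Environment:
  300–2700 m, environment: Δz = 2.4 km ⇒ ΔT = -16.08°C; T = 4.12°C
T_parcel − T_env = 2.14 − 4.12 = -1.98°C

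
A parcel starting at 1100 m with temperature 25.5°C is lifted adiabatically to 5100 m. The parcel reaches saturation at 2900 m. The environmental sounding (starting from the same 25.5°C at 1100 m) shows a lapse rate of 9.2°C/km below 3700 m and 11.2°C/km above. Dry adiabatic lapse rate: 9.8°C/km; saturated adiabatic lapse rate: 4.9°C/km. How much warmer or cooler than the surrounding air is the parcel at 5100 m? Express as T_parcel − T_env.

+11.18°C (parcel warmer than environment)

Parcel:
  1100–2900 m, dry: Δz = 1.8 km ⇒ ΔT = -17.64°C; T = 7.86°C
  2900–5100 m, saturated: Δz = 2.2 km ⇒ ΔT = -10.78°C; T = -2.92°C
Environment:
  1100–3700 m, environment, lower layer: Δz = 2.6 km ⇒ ΔT = -23.92°C; T = 1.58°C
  3700–5100 m, environment, upper layer: Δz = 1.4 km ⇒ ΔT = -15.68°C; T = -14.1°C
T_parcel − T_env = -2.92 − (-14.1) = +11.18°C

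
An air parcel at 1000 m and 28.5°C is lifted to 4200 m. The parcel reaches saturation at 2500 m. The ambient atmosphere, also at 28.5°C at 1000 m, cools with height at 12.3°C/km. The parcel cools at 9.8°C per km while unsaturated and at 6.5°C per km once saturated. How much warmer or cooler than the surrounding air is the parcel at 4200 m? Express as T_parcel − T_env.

+13.61°C (parcel warmer than environment)

Parcel:
  1000–2500 m, dry: Δz = 1.5 km ⇒ ΔT = -14.7°C; T = 13.8°C
  2500–4200 m, saturated: Δz = 1.7 km ⇒ ΔT = -11.05°C; T = 2.75°C
Environment:
  1000–4200 m, environment: Δz = 3.2 km ⇒ ΔT = -39.36°C; T = -10.86°C
T_parcel − T_env = 2.75 − (-10.86) = +13.61°C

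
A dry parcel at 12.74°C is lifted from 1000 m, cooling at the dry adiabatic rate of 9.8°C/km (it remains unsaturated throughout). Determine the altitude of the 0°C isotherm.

2300 m

Height above start = (12.74 − 0) / 9.8 = 1.3 km
Altitude = 1000 m + 1300 m = 2300 m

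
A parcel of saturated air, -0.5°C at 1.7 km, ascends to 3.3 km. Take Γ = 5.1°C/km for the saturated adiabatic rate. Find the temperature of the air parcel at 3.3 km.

From 1700 m to 3300 m (saturated adiabatic): cools by 5.1 × 1.6 = 8.16°C, giving -8.66°C.

-8.66°C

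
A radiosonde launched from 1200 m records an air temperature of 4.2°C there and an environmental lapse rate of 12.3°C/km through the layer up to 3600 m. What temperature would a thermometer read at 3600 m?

-25.32°C

1200 → 3600 m (environmental, 12.3°C/km): ΔT = -12.3 × 2.4 = -29.52°C → T = -25.32°C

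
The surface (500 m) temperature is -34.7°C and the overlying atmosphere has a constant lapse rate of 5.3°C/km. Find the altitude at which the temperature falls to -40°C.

Height above start = (-34.7 − (-40)) / 5.3 = 1 km
Altitude = 500 m + 1000 m = 1500 m

1500 m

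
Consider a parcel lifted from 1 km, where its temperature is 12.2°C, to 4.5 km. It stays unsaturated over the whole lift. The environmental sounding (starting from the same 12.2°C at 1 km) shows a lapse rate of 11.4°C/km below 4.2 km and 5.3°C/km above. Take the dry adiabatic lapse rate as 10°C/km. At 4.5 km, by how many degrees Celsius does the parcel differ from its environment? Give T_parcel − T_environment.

+3.07°C (parcel warmer than environment)

Parcel:
  Dry to 4500 m: -10 × 3.5 km = -35°C, so T = -22.8°C.
Environment:
  Environment, lower layer to 4200 m: -11.4 × 3.2 km = -36.48°C, so T = -24.28°C.
  Environment, upper layer to 4500 m: -5.3 × 0.3 km = -1.59°C, so T = -25.87°C.
T_parcel − T_env = -22.8 − (-25.87) = +3.07°C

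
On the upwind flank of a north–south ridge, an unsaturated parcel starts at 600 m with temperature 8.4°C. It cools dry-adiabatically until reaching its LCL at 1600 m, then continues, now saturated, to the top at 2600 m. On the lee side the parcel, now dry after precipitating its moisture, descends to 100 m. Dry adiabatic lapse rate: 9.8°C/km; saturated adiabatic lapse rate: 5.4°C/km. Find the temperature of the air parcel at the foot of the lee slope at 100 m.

17.7°C

600 → 1600 m (dry, 9.8°C/km): ΔT = -9.8 × 1 = -9.8°C → T = -1.4°C
1600 → 2600 m (saturated, 5.4°C/km): ΔT = -5.4 × 1 = -5.4°C → T = -6.8°C
2600 → 100 m (dry descent, 9.8°C/km): ΔT = +9.8 × 2.5 = +24.5°C → T = 17.7°C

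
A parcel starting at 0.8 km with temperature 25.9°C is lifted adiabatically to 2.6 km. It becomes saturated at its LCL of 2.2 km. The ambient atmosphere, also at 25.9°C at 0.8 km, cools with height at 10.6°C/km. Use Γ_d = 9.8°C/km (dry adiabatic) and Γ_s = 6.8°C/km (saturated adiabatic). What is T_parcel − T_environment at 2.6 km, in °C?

+2.64°C (parcel warmer than environment)

Parcel:
  From 800 m to 2200 m (dry): cools by 9.8 × 1.4 = 13.72°C, giving 12.18°C.
  From 2200 m to 2600 m (saturated): cools by 6.8 × 0.4 = 2.72°C, giving 9.46°C.
Environment:
  From 800 m to 2600 m (environment): cools by 10.6 × 1.8 = 19.08°C, giving 6.82°C.
T_parcel − T_env = 9.46 − 6.82 = +2.64°C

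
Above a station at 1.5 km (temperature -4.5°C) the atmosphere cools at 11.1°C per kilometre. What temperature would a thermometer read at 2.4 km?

From 1500 m to 2400 m (environmental): cools by 11.1 × 0.9 = 9.99°C, giving -14.49°C.

-14.49°C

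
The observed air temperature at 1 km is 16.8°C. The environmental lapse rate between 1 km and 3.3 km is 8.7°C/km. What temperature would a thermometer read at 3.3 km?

-3.21°C

1000–3300 m, environmental: Δz = 2.3 km ⇒ ΔT = -20.01°C; T = -3.21°C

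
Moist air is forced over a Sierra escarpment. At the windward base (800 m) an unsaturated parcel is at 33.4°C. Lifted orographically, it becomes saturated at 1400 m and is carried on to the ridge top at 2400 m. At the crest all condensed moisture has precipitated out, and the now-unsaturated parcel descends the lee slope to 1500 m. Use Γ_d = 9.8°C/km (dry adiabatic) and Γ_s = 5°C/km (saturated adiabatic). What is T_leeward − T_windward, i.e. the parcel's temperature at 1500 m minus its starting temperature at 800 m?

-2.06°C

Dry to 1400 m: -9.8 × 0.6 km = -5.88°C, so T = 27.52°C.
Saturated to 2400 m: -5 × 1 km = -5°C, so T = 22.52°C.
Dry descent to 1500 m: +9.8 × 0.9 km = +8.82°C, so T = 31.34°C.
Net change vs windward start: 31.34 − 33.4 = -2.06°C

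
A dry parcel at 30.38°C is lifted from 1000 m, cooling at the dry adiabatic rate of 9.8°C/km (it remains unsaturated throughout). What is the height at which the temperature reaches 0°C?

Height above start = (30.38 − 0) / 9.8 = 3.1 km
Altitude = 1000 m + 3100 m = 4100 m

4100 m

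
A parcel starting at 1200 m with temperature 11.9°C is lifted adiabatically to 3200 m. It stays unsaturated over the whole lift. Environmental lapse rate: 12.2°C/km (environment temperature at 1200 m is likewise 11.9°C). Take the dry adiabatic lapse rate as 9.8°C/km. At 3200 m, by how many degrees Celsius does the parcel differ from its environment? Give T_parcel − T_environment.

+4.8°C (parcel warmer than environment)

Parcel:
  From 1200 m to 3200 m (dry): cools by 9.8 × 2 = 19.6°C, giving -7.7°C.
Environment:
  From 1200 m to 3200 m (environment): cools by 12.2 × 2 = 24.4°C, giving -12.5°C.
T_parcel − T_env = -7.7 − (-12.5) = +4.8°C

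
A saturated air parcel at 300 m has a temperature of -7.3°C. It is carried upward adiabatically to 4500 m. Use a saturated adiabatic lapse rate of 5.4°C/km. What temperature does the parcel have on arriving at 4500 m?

Saturated adiabatic to 4500 m: -5.4 × 4.2 km = -22.68°C, so T = -29.98°C.

-29.98°C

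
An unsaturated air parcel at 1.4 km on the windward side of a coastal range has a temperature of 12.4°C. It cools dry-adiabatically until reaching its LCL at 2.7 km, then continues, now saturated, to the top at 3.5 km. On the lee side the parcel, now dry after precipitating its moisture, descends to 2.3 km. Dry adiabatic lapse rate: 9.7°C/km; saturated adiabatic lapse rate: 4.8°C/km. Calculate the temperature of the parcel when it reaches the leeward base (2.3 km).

Dry to 2700 m: -9.7 × 1.3 km = -12.61°C, so T = -0.21°C.
Saturated to 3500 m: -4.8 × 0.8 km = -3.84°C, so T = -4.05°C.
Dry descent to 2300 m: +9.7 × 1.2 km = +11.64°C, so T = 7.59°C.

7.59°C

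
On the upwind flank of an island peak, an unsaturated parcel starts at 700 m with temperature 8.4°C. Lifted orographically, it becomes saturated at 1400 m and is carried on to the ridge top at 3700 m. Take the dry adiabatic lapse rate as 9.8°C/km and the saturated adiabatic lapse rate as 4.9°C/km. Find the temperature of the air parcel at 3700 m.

-9.73°C

700–1400 m, dry: Δz = 0.7 km ⇒ ΔT = -6.86°C; T = 1.54°C
1400–3700 m, saturated: Δz = 2.3 km ⇒ ΔT = -11.27°C; T = -9.73°C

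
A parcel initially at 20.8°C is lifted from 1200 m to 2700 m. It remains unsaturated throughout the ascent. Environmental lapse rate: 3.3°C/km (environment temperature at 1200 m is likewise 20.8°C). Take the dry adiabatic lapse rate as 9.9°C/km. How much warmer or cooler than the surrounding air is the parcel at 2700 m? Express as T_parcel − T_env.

Parcel:
  1200–2700 m, dry: Δz = 1.5 km ⇒ ΔT = -14.85°C; T = 5.95°C
Environment:
  1200–2700 m, environment: Δz = 1.5 km ⇒ ΔT = -4.95°C; T = 15.85°C
T_parcel − T_env = 5.95 − 15.85 = -9.9°C

-9.9°C (parcel cooler than environment)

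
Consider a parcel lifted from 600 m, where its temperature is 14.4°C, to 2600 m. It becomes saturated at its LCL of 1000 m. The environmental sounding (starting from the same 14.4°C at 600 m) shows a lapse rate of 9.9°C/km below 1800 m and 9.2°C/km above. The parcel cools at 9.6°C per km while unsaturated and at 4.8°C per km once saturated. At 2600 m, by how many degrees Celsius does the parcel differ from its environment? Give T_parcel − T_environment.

+7.72°C (parcel warmer than environment)

Parcel:
  Dry to 1000 m: -9.6 × 0.4 km = -3.84°C, so T = 10.56°C.
  Saturated to 2600 m: -4.8 × 1.6 km = -7.68°C, so T = 2.88°C.
Environment:
  Environment, lower layer to 1800 m: -9.9 × 1.2 km = -11.88°C, so T = 2.52°C.
  Environment, upper layer to 2600 m: -9.2 × 0.8 km = -7.36°C, so T = -4.84°C.
T_parcel − T_env = 2.88 − (-4.84) = +7.72°C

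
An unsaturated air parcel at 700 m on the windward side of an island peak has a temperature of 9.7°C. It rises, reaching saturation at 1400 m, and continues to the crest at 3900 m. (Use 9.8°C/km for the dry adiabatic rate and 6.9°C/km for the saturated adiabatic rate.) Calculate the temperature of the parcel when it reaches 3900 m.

From 700 m to 1400 m (dry): cools by 9.8 × 0.7 = 6.86°C, giving 2.84°C.
From 1400 m to 3900 m (saturated): cools by 6.9 × 2.5 = 17.25°C, giving -14.41°C.

-14.41°C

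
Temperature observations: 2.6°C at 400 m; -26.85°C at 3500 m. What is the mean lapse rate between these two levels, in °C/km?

9.5°C/km

Γ = −ΔT/Δz = (2.6 − (-26.85)) / (3500 − 400) m
  = 29.45°C / 3.1 km = 9.5°C/km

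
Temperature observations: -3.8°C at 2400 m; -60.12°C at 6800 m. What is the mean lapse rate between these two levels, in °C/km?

12.8°C/km

Γ = −ΔT/Δz = (-3.8 − (-60.12)) / (6800 − 2400) m
  = 56.32°C / 4.4 km = 12.8°C/km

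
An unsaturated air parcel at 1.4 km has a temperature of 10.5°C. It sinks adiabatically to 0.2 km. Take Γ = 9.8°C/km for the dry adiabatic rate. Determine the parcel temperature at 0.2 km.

22.26°C

1400 → 200 m (dry adiabatic, 9.8°C/km): ΔT = +9.8 × 1.2 = +11.76°C → T = 22.26°C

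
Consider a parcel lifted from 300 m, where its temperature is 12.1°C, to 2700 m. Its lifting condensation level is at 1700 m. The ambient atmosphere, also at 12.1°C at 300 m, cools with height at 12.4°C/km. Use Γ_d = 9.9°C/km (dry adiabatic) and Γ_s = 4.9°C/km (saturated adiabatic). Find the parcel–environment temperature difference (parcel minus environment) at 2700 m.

Parcel:
  300–1700 m, dry: Δz = 1.4 km ⇒ ΔT = -13.86°C; T = -1.76°C
  1700–2700 m, saturated: Δz = 1 km ⇒ ΔT = -4.9°C; T = -6.66°C
Environment:
  300–2700 m, environment: Δz = 2.4 km ⇒ ΔT = -29.76°C; T = -17.66°C
T_parcel − T_env = -6.66 − (-17.66) = +11°C

+11°C (parcel warmer than environment)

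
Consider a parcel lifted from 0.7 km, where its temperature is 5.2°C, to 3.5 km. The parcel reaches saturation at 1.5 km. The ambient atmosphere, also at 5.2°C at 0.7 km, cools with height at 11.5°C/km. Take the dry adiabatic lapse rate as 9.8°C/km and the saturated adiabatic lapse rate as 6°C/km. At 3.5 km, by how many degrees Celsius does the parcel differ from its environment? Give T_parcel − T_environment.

Parcel:
  700 → 1500 m (dry, 9.8°C/km): ΔT = -9.8 × 0.8 = -7.84°C → T = -2.64°C
  1500 → 3500 m (saturated, 6°C/km): ΔT = -6 × 2 = -12°C → T = -14.64°C
Environment:
  700 → 3500 m (environment, 11.5°C/km): ΔT = -11.5 × 2.8 = -32.2°C → T = -27°C
T_parcel − T_env = -14.64 − (-27) = +12.36°C

+12.36°C (parcel warmer than environment)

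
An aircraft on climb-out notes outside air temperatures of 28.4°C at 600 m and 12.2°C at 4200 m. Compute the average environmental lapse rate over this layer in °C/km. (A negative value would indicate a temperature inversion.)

4.5°C/km

Γ = −ΔT/Δz = (28.4 − 12.2) / (4200 − 600) m
  = 16.2°C / 3.6 km = 4.5°C/km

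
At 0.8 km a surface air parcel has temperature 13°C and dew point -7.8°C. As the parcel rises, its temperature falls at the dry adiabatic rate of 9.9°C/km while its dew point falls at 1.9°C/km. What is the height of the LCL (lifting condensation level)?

3.4 km

T and T_d converge at 9.9 − 1.9 = 8°C per km
Height above start = (13 − (-7.8)) / 8 = 2.6 km
LCL altitude = 800 m + 2600 m = 3400 m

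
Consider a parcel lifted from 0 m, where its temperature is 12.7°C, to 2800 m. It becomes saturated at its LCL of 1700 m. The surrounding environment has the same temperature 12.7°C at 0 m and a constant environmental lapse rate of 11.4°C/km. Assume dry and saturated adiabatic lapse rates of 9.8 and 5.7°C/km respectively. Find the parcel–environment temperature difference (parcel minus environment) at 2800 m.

+8.99°C (parcel warmer than environment)

Parcel:
  Dry to 1700 m: -9.8 × 1.7 km = -16.66°C, so T = -3.96°C.
  Saturated to 2800 m: -5.7 × 1.1 km = -6.27°C, so T = -10.23°C.
Environment:
  Environment to 2800 m: -11.4 × 2.8 km = -31.92°C, so T = -19.22°C.
T_parcel − T_env = -10.23 − (-19.22) = +8.99°C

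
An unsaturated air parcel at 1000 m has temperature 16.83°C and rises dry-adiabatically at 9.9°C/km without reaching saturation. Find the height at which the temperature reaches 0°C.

2700 m

Height above start = (16.83 − 0) / 9.9 = 1.7 km
Altitude = 1000 m + 1700 m = 2700 m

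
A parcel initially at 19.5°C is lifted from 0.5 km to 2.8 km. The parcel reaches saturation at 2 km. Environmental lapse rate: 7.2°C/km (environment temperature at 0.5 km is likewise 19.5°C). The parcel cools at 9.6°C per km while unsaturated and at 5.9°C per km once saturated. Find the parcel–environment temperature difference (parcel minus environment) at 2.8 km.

-2.56°C (parcel cooler than environment)

Parcel:
  Dry to 2000 m: -9.6 × 1.5 km = -14.4°C, so T = 5.1°C.
  Saturated to 2800 m: -5.9 × 0.8 km = -4.72°C, so T = 0.38°C.
Environment:
  Environment to 2800 m: -7.2 × 2.3 km = -16.56°C, so T = 2.94°C.
T_parcel − T_env = 0.38 − 2.94 = -2.56°C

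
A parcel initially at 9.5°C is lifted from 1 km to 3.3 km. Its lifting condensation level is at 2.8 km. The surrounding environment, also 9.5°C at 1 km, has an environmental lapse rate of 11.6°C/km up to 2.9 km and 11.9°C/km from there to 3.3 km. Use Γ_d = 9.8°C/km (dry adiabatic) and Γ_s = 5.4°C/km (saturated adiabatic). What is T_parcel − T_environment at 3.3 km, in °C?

+6.46°C (parcel warmer than environment)

Parcel:
  Dry to 2800 m: -9.8 × 1.8 km = -17.64°C, so T = -8.14°C.
  Saturated to 3300 m: -5.4 × 0.5 km = -2.7°C, so T = -10.84°C.
Environment:
  Environment, lower layer to 2900 m: -11.6 × 1.9 km = -22.04°C, so T = -12.54°C.
  Environment, upper layer to 3300 m: -11.9 × 0.4 km = -4.76°C, so T = -17.3°C.
T_parcel − T_env = -10.84 − (-17.3) = +6.46°C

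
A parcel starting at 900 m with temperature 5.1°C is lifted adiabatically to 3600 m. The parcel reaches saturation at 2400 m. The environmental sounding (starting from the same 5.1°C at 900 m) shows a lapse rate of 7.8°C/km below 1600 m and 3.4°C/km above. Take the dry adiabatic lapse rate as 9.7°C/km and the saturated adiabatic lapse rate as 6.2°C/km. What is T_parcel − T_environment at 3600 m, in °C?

-9.73°C (parcel cooler than environment)

Parcel:
  From 900 m to 2400 m (dry): cools by 9.7 × 1.5 = 14.55°C, giving -9.45°C.
  From 2400 m to 3600 m (saturated): cools by 6.2 × 1.2 = 7.44°C, giving -16.89°C.
Environment:
  From 900 m to 1600 m (environment, lower layer): cools by 7.8 × 0.7 = 5.46°C, giving -0.36°C.
  From 1600 m to 3600 m (environment, upper layer): cools by 3.4 × 2 = 6.8°C, giving -7.16°C.
T_parcel − T_env = -16.89 − (-7.16) = -9.73°C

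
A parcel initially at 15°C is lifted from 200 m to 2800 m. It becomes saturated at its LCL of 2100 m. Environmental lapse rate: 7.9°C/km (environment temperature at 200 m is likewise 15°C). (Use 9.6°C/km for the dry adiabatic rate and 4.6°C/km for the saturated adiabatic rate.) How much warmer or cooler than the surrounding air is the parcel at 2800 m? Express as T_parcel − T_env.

Parcel:
  From 200 m to 2100 m (dry): cools by 9.6 × 1.9 = 18.24°C, giving -3.24°C.
  From 2100 m to 2800 m (saturated): cools by 4.6 × 0.7 = 3.22°C, giving -6.46°C.
Environment:
  From 200 m to 2800 m (environment): cools by 7.9 × 2.6 = 20.54°C, giving -5.54°C.
T_parcel − T_env = -6.46 − (-5.54) = -0.92°C

-0.92°C (parcel cooler than environment)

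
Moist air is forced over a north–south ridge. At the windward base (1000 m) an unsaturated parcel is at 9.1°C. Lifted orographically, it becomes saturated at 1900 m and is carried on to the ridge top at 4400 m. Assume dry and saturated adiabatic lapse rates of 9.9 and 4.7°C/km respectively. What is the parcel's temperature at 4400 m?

1000 → 1900 m (dry, 9.9°C/km): ΔT = -9.9 × 0.9 = -8.91°C → T = 0.19°C
1900 → 4400 m (saturated, 4.7°C/km): ΔT = -4.7 × 2.5 = -11.75°C → T = -11.56°C

-11.56°C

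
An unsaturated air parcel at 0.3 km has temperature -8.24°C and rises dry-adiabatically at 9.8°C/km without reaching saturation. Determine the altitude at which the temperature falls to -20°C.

1.5 km

Height above start = (-8.24 − (-20)) / 9.8 = 1.2 km
Altitude = 300 m + 1200 m = 1500 m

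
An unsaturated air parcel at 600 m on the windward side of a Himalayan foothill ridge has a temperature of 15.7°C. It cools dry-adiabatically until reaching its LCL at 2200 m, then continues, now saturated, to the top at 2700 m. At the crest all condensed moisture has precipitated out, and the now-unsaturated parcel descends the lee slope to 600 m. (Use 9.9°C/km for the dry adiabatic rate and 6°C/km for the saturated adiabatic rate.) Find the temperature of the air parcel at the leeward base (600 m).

17.65°C

From 600 m to 2200 m (dry): cools by 9.9 × 1.6 = 15.84°C, giving -0.14°C.
From 2200 m to 2700 m (saturated): cools by 6 × 0.5 = 3°C, giving -3.14°C.
From 2700 m to 600 m (dry descent): warms by 9.9 × 2.1 = 20.79°C, giving 17.65°C.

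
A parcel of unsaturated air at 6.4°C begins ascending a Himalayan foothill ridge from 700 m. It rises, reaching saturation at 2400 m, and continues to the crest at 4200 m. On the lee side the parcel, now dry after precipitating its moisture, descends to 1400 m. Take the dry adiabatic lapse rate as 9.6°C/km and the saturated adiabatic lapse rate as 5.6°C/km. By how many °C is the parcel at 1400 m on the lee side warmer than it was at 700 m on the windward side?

Dry to 2400 m: -9.6 × 1.7 km = -16.32°C, so T = -9.92°C.
Saturated to 4200 m: -5.6 × 1.8 km = -10.08°C, so T = -20°C.
Dry descent to 1400 m: +9.6 × 2.8 km = +26.88°C, so T = 6.88°C.
Net change vs windward start: 6.88 − 6.4 = +0.48°C

+0.48°C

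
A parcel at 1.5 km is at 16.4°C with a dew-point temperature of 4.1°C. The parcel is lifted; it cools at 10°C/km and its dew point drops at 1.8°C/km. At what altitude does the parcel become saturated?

T and T_d converge at 10 − 1.8 = 8.2°C per km
Height above start = (16.4 − 4.1) / 8.2 = 1.5 km
LCL altitude = 1500 m + 1500 m = 3000 m

3 km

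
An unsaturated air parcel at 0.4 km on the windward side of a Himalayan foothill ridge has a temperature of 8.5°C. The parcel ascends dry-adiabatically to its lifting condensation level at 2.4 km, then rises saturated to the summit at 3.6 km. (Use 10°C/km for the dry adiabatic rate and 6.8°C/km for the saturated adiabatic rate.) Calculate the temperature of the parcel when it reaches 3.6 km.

400–2400 m, dry: Δz = 2 km ⇒ ΔT = -20°C; T = -11.5°C
2400–3600 m, saturated: Δz = 1.2 km ⇒ ΔT = -8.16°C; T = -19.66°C

-19.66°C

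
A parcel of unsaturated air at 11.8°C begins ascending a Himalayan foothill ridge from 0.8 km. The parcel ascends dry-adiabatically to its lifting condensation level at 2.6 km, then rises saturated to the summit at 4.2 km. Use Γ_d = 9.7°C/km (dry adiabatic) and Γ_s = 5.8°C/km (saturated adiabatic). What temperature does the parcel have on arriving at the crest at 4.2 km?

-14.94°C

Dry to 2600 m: -9.7 × 1.8 km = -17.46°C, so T = -5.66°C.
Saturated to 4200 m: -5.8 × 1.6 km = -9.28°C, so T = -14.94°C.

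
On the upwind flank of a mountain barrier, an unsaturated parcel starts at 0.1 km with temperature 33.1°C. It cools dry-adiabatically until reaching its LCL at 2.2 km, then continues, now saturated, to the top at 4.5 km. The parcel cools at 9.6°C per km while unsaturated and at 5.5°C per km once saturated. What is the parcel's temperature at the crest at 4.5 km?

100 → 2200 m (dry, 9.6°C/km): ΔT = -9.6 × 2.1 = -20.16°C → T = 12.94°C
2200 → 4500 m (saturated, 5.5°C/km): ΔT = -5.5 × 2.3 = -12.65°C → T = 0.29°C

0.29°C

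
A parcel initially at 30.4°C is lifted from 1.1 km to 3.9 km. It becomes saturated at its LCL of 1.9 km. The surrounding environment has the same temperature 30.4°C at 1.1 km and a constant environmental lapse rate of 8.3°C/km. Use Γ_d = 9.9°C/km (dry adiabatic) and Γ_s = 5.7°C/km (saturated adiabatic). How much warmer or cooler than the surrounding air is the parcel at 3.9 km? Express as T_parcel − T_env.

Parcel:
  1100 → 1900 m (dry, 9.9°C/km): ΔT = -9.9 × 0.8 = -7.92°C → T = 22.48°C
  1900 → 3900 m (saturated, 5.7°C/km): ΔT = -5.7 × 2 = -11.4°C → T = 11.08°C
Environment:
  1100 → 3900 m (environment, 8.3°C/km): ΔT = -8.3 × 2.8 = -23.24°C → T = 7.16°C
T_parcel − T_env = 11.08 − 7.16 = +3.92°C

+3.92°C (parcel warmer than environment)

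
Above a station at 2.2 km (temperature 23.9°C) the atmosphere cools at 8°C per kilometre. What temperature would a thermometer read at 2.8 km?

Environmental to 2800 m: -8 × 0.6 km = -4.8°C, so T = 19.1°C.

19.1°C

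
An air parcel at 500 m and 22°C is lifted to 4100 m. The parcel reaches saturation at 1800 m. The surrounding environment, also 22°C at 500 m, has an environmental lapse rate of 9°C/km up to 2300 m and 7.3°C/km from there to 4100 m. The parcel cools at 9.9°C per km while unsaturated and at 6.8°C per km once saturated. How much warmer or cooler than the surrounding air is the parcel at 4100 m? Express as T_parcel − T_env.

Parcel:
  500 → 1800 m (dry, 9.9°C/km): ΔT = -9.9 × 1.3 = -12.87°C → T = 9.13°C
  1800 → 4100 m (saturated, 6.8°C/km): ΔT = -6.8 × 2.3 = -15.64°C → T = -6.51°C
Environment:
  500 → 2300 m (environment, lower layer, 9°C/km): ΔT = -9 × 1.8 = -16.2°C → T = 5.8°C
  2300 → 4100 m (environment, upper layer, 7.3°C/km): ΔT = -7.3 × 1.8 = -13.14°C → T = -7.34°C
T_parcel − T_env = -6.51 − (-7.34) = +0.83°C

+0.83°C (parcel warmer than environment)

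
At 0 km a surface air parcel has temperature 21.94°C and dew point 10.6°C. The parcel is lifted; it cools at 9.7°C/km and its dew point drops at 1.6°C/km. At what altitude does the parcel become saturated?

1.4 km

T and T_d converge at 9.7 − 1.6 = 8.1°C per km
Height above start = (21.94 − 10.6) / 8.1 = 1.4 km
LCL altitude = 0 m + 1400 m = 1400 m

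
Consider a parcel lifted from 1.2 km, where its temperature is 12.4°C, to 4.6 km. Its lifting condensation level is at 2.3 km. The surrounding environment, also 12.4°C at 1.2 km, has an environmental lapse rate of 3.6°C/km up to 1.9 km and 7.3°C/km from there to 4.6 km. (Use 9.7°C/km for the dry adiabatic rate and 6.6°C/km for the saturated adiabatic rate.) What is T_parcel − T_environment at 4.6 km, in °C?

Parcel:
  1200 → 2300 m (dry, 9.7°C/km): ΔT = -9.7 × 1.1 = -10.67°C → T = 1.73°C
  2300 → 4600 m (saturated, 6.6°C/km): ΔT = -6.6 × 2.3 = -15.18°C → T = -13.45°C
Environment:
  1200 → 1900 m (environment, lower layer, 3.6°C/km): ΔT = -3.6 × 0.7 = -2.52°C → T = 9.88°C
  1900 → 4600 m (environment, upper layer, 7.3°C/km): ΔT = -7.3 × 2.7 = -19.71°C → T = -9.83°C
T_parcel − T_env = -13.45 − (-9.83) = -3.62°C

-3.62°C (parcel cooler than environment)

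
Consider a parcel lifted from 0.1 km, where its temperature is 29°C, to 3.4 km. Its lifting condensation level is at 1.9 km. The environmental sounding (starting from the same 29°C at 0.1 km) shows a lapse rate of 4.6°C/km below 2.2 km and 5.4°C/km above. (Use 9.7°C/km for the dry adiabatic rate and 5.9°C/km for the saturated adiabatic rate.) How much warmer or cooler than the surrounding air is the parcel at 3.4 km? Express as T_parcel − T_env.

-10.17°C (parcel cooler than environment)

Parcel:
  From 100 m to 1900 m (dry): cools by 9.7 × 1.8 = 17.46°C, giving 11.54°C.
  From 1900 m to 3400 m (saturated): cools by 5.9 × 1.5 = 8.85°C, giving 2.69°C.
Environment:
  From 100 m to 2200 m (environment, lower layer): cools by 4.6 × 2.1 = 9.66°C, giving 19.34°C.
  From 2200 m to 3400 m (environment, upper layer): cools by 5.4 × 1.2 = 6.48°C, giving 12.86°C.
T_parcel − T_env = 2.69 − 12.86 = -10.17°C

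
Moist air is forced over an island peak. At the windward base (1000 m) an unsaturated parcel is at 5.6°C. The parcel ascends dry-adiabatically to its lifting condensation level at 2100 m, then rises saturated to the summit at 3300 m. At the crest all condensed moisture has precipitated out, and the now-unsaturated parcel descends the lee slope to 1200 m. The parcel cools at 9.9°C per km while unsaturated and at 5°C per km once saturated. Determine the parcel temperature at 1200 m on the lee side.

1000–2100 m, dry: Δz = 1.1 km ⇒ ΔT = -10.89°C; T = -5.29°C
2100–3300 m, saturated: Δz = 1.2 km ⇒ ΔT = -6°C; T = -11.29°C
3300–1200 m, dry descent: Δz = 2.1 km ⇒ ΔT = +20.79°C; T = 9.5°C

9.5°C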